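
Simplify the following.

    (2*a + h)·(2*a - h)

4*a² - h²

Product of conjugates: (P+Q)(P-Q) = P^2 - Q^2.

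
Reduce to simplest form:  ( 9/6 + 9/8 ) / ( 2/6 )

63/8

Numerator: 9/6 + 9/8 = 21/8
Denominator: 2/6 = 1/3
Divide: (21/8) · (3) = 63/8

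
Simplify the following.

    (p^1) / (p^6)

Quotient: (p^-5)

p^(-5)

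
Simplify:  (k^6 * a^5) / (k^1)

a^5*k^5

Quotient: k^5 * a^5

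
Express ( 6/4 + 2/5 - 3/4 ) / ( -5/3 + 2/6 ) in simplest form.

-69/80

Numerator: 6/4 + 2/5 - 3/4 = 23/20
Denominator: -5/3 + 2/6 = -4/3
Divide: (23/20) · (-3/4) = -69/80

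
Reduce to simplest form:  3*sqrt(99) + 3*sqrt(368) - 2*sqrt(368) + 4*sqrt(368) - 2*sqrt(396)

3*sqrt(99) = 9*sqrt(11); 3*sqrt(368) = 12*sqrt(23); 2*sqrt(368) = 8*sqrt(23); 4*sqrt(368) = 16*sqrt(23); 2*sqrt(396) = 12*sqrt(11)

-3*sqrt(11) + 20*sqrt(23)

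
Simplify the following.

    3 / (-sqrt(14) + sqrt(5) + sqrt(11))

(-sqrt(14) + 4*sqrt(11) + 10*sqrt(5) + sqrt(770))/36

Group as (sqrt(5) + sqrt(11)) - sqrt(14); multiply by (sqrt(5) + sqrt(11)) + sqrt(14), then rationalise the remaining surd.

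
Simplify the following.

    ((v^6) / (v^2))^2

v^8

Inside the bracket: v^4
Raise to the power 2: v^8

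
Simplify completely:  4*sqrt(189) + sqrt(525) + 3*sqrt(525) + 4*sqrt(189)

4*sqrt(189) = 12*sqrt(21); sqrt(525) = 5*sqrt(21); 3*sqrt(525) = 15*sqrt(21); 4*sqrt(189) = 12*sqrt(21)
Combine: (12 + 5 + 15 + 12)·sqrt(21) = 44*sqrt(21)

44*sqrt(21)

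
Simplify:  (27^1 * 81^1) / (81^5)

3^(-13)

27^1 = 3^3; 81^1 = 3^4; 81^5 = 3^20
Combine exponents: 3^(-13)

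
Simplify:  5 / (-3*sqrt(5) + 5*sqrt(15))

(3*sqrt(5) + 5*sqrt(15))/66

Multiply numerator and denominator by 3*sqrt(5) + 5*sqrt(15).
Denominator becomes 330; numerator becomes 15*sqrt(5) + 25*sqrt(15).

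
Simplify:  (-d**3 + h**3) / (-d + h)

d**2 + d*h + h**2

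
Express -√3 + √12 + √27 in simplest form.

4*√3

√3 = √3; √12 = 2*√3; √27 = 3*√3
Combine: (-1 + 2 + 3)·√3 = 4*√3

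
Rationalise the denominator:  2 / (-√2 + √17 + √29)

Group as (√17 + √29) - √2; multiply by (√17 + √29) + √2, then rationalise the remaining surd.

(-22*√2 - 5*√29 + 7*√17 + √986)/9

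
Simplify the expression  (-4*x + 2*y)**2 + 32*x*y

4*(2*x + y)**2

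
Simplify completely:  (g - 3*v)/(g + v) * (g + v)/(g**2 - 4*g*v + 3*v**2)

-1/(-g + v)

Factor: g**2 - 4*g*v + 3*v**2 = (g - v)*(g - 3*v)
Cancel the common factors (g - 3*v), (g + v).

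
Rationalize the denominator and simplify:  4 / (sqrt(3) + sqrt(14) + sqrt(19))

(-2*sqrt(798) - 2*sqrt(19) + 8*sqrt(14) + 30*sqrt(3))/41

Group as (sqrt(3) + sqrt(14)) + sqrt(19); multiply by (sqrt(3) + sqrt(14)) - sqrt(19), then rationalise the remaining surd.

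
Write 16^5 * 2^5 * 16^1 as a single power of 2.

16^5 = 2^20; 2^5 = 2^5; 16^1 = 2^4
Combine exponents: 2^29

2^29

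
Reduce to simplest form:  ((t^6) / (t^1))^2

t^10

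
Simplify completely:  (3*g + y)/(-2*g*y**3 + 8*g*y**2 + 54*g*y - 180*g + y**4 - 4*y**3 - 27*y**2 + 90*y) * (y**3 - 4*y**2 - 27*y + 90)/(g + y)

Factor: -2*g*y**3 + 8*g*y**2 + 54*g*y - 180*g + y**4 - 4*y**3 - 27*y**2 + 90*y = (-2*g + y)*(y + 5)*(y - 3)*(y - 6);  y**3 - 4*y**2 - 27*y + 90 = (y - 6)*(y - 3)*(y + 5)
Cancel the common factors (y - 6), (y - 3), (y + 5).

(3*g + y)/(-2*g**2 - g*y + y**2)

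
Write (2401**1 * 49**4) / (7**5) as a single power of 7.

2401**1 = 7**4; 49**4 = 7**8; 7**5 = 7**5
Combine exponents: 7**7

7**7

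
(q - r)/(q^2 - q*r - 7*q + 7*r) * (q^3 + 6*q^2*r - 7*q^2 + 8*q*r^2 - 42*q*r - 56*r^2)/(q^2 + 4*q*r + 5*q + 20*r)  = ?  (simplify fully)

(q + 2*r)/(q + 5)

Factor: q^2 - q*r - 7*q + 7*r = (q - 7)*(q - r);  q^3 + 6*q^2*r - 7*q^2 + 8*q*r^2 - 42*q*r - 56*r^2 = (q - 7)*(q + 2*r)*(q + 4*r);  q^2 + 4*q*r + 5*q + 20*r = (q + 5)*(q + 4*r)
Cancel the common factors (q - r), (q + 4*r), (q - 7).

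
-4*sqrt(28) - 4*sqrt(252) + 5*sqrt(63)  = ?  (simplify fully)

-17*sqrt(7)

4*sqrt(28) = 8*sqrt(7); 4*sqrt(252) = 24*sqrt(7); 5*sqrt(63) = 15*sqrt(7)
Combine: (-8 - 24 + 15)·sqrt(7) = -17*sqrt(7)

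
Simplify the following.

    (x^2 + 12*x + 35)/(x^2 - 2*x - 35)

(x + 7)/(x - 7)

Factor: x^2 + 12*x + 35 = (x + 7)*(x + 5);  x^2 - 2*x - 35 = (x + 5)*(x - 7)
Cancel the common factor (x + 5).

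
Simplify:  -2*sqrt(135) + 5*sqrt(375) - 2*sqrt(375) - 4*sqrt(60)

sqrt(15)

2*sqrt(135) = 6*sqrt(15); 5*sqrt(375) = 25*sqrt(15); 2*sqrt(375) = 10*sqrt(15); 4*sqrt(60) = 8*sqrt(15)
Combine: (-6 + 25 - 10 - 8)·sqrt(15) = sqrt(15)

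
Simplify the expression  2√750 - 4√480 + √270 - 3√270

2√750 = 10*√30; 4√480 = 16*√30; √270 = 3*√30; 3√270 = 9*√30
Combine: (10 - 16 + 3 - 9)·√30 = -12*√30

-12*√30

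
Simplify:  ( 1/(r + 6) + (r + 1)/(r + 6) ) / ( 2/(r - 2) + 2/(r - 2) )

Numerator: 1/(r + 6) + (r + 1)/(r + 6) = (r + 2)/(r + 6)
Denominator: 2/(r - 2) + 2/(r - 2) = 4/(r - 2)
Divide: ((r + 2)/(r + 6)) · (r/4 - 1/2) = (r² - 4)/(4*r + 24)

(r² - 4)/(4*r + 24)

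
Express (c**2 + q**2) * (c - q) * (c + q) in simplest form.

c**4 - q**4

(c+q)(c-q) = c**2 - q**2; continue pairing.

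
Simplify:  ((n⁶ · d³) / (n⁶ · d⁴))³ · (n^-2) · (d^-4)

Inside the bracket: (d^-1)
Raise to the power 3: (d^-3)
Multiply by (n^-2) · (d^-4): add exponents.

1/(d⁷*n²)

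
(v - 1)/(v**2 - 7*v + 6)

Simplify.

Factor: v**2 - 7*v + 6 = (v - 1)*(v - 6)
Cancel the common factor (v - 1).

1/(v - 6)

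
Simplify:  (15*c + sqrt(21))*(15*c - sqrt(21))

225*c^2 - 21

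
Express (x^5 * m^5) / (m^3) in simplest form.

m^2*x^5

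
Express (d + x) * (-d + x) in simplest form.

-d^2 + x^2

(x+d)(x-d) = -d^2 + x^2.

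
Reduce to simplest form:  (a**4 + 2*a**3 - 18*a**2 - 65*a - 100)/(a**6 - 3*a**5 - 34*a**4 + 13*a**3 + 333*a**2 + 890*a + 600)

Factor: a**4 + 2*a**3 - 18*a**2 - 65*a - 100 = (a - 5)*(a**2 + 3*a + 5)*(a + 4);  a**6 - 3*a**5 - 34*a**4 + 13*a**3 + 333*a**2 + 890*a + 600 = (a - 5)*(a + 1)*(a**2 + 3*a + 5)*(a - 6)*(a + 4)
Cancel the common factors (a**2 + 3*a + 5), (a - 5), (a + 4).

1/(a**2 - 5*a - 6)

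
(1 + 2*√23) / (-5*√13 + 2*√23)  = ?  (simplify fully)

Multiply numerator and denominator by 2*√23 + 5*√13.
Denominator becomes -233; numerator becomes 2*√23 + 5*√13 + 92 + 10*√299.

(-10*√299 - 92 - 5*√13 - 2*√23)/233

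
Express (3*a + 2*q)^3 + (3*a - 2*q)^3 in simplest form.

Binomially expand both and collect terms in (3*a), (2*q).

54*a^3 + 72*a*q^2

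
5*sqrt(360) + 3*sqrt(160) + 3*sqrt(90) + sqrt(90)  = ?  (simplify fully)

54*sqrt(10)

5*sqrt(360) = 30*sqrt(10); 3*sqrt(160) = 12*sqrt(10); 3*sqrt(90) = 9*sqrt(10); sqrt(90) = 3*sqrt(10)
Combine: (30 + 12 + 9 + 3)·sqrt(10) = 54*sqrt(10)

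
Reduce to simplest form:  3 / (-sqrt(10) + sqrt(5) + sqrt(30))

Group as (sqrt(5) + sqrt(30)) - sqrt(10); multiply by (sqrt(5) + sqrt(30)) + sqrt(10), then rationalise the remaining surd.

(-21*sqrt(5) - 12*sqrt(15) + 15*sqrt(10) + 9*sqrt(30))/5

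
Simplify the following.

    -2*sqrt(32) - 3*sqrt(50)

-23*sqrt(2)

2*sqrt(32) = 8*sqrt(2); 3*sqrt(50) = 15*sqrt(2)
Combine: (-8 - 15)·sqrt(2) = -23*sqrt(2)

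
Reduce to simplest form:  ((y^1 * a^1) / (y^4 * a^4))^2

Inside the bracket: (y^-3) * (a^-3)
Raise to the power 2: (y^-6) * (a^-6)

1/(a^6*y^6)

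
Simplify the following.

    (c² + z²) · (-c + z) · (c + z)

-c⁴ + z⁴

(z+c)(z-c) = -c² + z²; continue pairing.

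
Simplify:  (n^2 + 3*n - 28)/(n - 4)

n + 7

Factor: n^2 + 3*n - 28 = (n + 7)*(n - 4)
Cancel the common factor (n - 4).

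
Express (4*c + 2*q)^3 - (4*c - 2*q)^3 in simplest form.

Write as f((4*c),(2*q)) - f((4*c),-(2*q)) and expand.

16*q*(12*c^2 + q^2)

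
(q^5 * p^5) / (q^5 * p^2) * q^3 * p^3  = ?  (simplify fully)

Quotient: p^3
Multiply by q^3 * p^3: add exponents.

p^6*q^3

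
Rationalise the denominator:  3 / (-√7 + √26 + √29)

(-72*√7 + 6*√29 + 15*√26 + 3*√5278)/356

Group as (√26 + √29) - √7; multiply by (√26 + √29) + √7, then rationalise the remaining surd.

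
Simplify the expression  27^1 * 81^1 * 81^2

27^1 = 3^3; 81^1 = 3^4; 81^2 = 3^8
Combine exponents: 3^15

3^15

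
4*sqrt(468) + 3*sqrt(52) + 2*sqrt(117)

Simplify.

4*sqrt(468) = 24*sqrt(13); 3*sqrt(52) = 6*sqrt(13); 2*sqrt(117) = 6*sqrt(13)
Combine: (24 + 6 + 6)·sqrt(13) = 36*sqrt(13)

36*sqrt(13)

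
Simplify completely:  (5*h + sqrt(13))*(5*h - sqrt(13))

Difference of squares with P = 5*h, Q = sqrt(13).

25*h^2 - 13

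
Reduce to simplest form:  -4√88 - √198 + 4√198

√22

4√88 = 8*√22; √198 = 3*√22; 4√198 = 12*√22
Combine: (-8 - 3 + 12)·√22 = √22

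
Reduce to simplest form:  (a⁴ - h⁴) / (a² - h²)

a² + h²

a⁴ - h⁴ factors as (a - h)*(a + h)*(a² + h²).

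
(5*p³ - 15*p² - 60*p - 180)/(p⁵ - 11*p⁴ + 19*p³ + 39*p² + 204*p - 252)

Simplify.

5/(p² - 8*p + 7)

Factor: 5*p³ - 15*p² - 60*p - 180 = 5·(p² + 3*p + 6)·(p - 6);  p⁵ - 11*p⁴ + 19*p³ + 39*p² + 204*p - 252 = (p - 1)·(p² + 3*p + 6)·(p - 6)·(p - 7)
Cancel the common factors (p² + 3*p + 6), (p - 6).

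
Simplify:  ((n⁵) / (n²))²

Inside the bracket: n³
Raise to the power 2: n⁶

n⁶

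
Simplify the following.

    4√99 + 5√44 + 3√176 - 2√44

30*√11

4√99 = 12*√11; 5√44 = 10*√11; 3√176 = 12*√11; 2√44 = 4*√11
Combine: (12 + 10 + 12 - 4)·√11 = 30*√11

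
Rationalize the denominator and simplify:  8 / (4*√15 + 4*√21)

(-√15 + √21)/3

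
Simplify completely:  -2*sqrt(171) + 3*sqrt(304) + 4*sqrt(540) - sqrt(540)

6*sqrt(19) + 18*sqrt(15)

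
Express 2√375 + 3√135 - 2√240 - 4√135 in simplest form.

-√15

2√375 = 10*√15; 3√135 = 9*√15; 2√240 = 8*√15; 4√135 = 12*√15
Combine: (10 + 9 - 8 - 12)·√15 = -√15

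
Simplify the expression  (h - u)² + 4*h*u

(h + u)²

Expand the square and combine the 4*h*u term.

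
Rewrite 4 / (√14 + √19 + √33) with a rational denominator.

(-√8778 + 14*√19 + 19*√14)/133

Group as (√19 + √33) + √14; multiply by (√19 + √33) - √14, then rationalise the remaining surd.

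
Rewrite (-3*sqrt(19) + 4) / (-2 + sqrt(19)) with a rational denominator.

(-49 - 2*sqrt(19))/15

Multiply numerator and denominator by -sqrt(19) - 2.
Denominator becomes -15; numerator becomes 2*sqrt(19) + 49.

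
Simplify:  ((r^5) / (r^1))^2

Inside the bracket: r^4
Raise to the power 2: r^8

r^8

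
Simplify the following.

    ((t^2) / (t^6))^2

t^(-8)

Inside the bracket: (t^-4)
Raise to the power 2: (t^-8)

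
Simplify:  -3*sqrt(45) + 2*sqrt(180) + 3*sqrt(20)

3*sqrt(45) = 9*sqrt(5); 2*sqrt(180) = 12*sqrt(5); 3*sqrt(20) = 6*sqrt(5)
Combine: (-9 + 12 + 6)·sqrt(5) = 9*sqrt(5)

9*sqrt(5)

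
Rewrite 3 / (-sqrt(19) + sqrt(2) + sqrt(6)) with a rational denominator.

(-33*sqrt(19) - 45*sqrt(6) - 69*sqrt(2) - 12*sqrt(57))/73

Group as (sqrt(2) + sqrt(6)) - sqrt(19); multiply by (sqrt(2) + sqrt(6)) + sqrt(19), then rationalise the remaining surd.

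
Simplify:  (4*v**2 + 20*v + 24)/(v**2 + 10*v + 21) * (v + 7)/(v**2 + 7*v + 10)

Factor: 4*v**2 + 20*v + 24 = 4*(v + 3)*(v + 2);  v**2 + 10*v + 21 = (v + 3)*(v + 7);  v**2 + 7*v + 10 = (v + 2)*(v + 5)
Cancel the common factors (v + 7), (v + 2), (v + 3).

4/(v + 5)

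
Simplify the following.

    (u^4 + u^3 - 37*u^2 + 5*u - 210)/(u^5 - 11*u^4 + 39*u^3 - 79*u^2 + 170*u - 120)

Factor: u^4 + u^3 - 37*u^2 + 5*u - 210 = (u^2 + 5)*(u + 7)*(u - 6);  u^5 - 11*u^4 + 39*u^3 - 79*u^2 + 170*u - 120 = (u^2 + 5)*(u - 4)*(u - 6)*(u - 1)
Cancel the common factors (u^2 + 5), (u - 6).

(u + 7)/(u^2 - 5*u + 4)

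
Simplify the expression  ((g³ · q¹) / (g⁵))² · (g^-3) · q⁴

q⁶/g⁷

Inside the bracket: (g^-2) · q¹
Raise to the power 2: (g^-4) · q²
Multiply by (g^-3) · q⁴: add exponents.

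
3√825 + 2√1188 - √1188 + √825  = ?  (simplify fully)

3√825 = 15*√33; 2√1188 = 12*√33; √1188 = 6*√33; √825 = 5*√33
Combine: (15 + 12 - 6 + 5)·√33 = 26*√33

26*√33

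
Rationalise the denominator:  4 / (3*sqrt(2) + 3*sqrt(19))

Multiply numerator and denominator by -3*sqrt(2) + 3*sqrt(19).
Denominator becomes 153; numerator becomes -12*sqrt(2) + 12*sqrt(19).

(-4*sqrt(2) + 4*sqrt(19))/51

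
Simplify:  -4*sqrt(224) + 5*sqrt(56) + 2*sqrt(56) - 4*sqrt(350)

4*sqrt(224) = 16*sqrt(14); 5*sqrt(56) = 10*sqrt(14); 2*sqrt(56) = 4*sqrt(14); 4*sqrt(350) = 20*sqrt(14)
Combine: (-16 + 10 + 4 - 20)·sqrt(14) = -22*sqrt(14)

-22*sqrt(14)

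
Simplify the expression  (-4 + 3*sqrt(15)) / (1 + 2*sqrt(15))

(-11*sqrt(15) + 94)/59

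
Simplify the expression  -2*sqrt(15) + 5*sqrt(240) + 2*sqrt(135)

2*sqrt(15) = 2*sqrt(15); 5*sqrt(240) = 20*sqrt(15); 2*sqrt(135) = 6*sqrt(15)
Combine: (-2 + 20 + 6)·sqrt(15) = 24*sqrt(15)

24*sqrt(15)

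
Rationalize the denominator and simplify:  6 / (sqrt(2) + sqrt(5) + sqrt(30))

Group as (sqrt(2) + sqrt(5)) + sqrt(30); multiply by (sqrt(2) + sqrt(5)) - sqrt(30), then rationalise the remaining surd.

(-54*sqrt(5) - 66*sqrt(2) + 40*sqrt(3) + 46*sqrt(30))/163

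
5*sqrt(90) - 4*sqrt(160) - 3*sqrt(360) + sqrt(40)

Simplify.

5*sqrt(90) = 15*sqrt(10); 4*sqrt(160) = 16*sqrt(10); 3*sqrt(360) = 18*sqrt(10); sqrt(40) = 2*sqrt(10)
Combine: (15 - 16 - 18 + 2)·sqrt(10) = -17*sqrt(10)

-17*sqrt(10)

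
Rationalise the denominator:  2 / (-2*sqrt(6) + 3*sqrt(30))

(2*sqrt(6) + 3*sqrt(30))/123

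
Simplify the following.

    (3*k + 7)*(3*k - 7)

9*k^2 - 49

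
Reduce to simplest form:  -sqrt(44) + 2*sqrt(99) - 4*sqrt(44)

sqrt(44) = 2*sqrt(11); 2*sqrt(99) = 6*sqrt(11); 4*sqrt(44) = 8*sqrt(11)
Combine: (-2 + 6 - 8)·sqrt(11) = -4*sqrt(11)

-4*sqrt(11)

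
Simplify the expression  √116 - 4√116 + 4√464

10*√29

√116 = 2*√29; 4√116 = 8*√29; 4√464 = 16*√29
Combine: (2 - 8 + 16)·√29 = 10*√29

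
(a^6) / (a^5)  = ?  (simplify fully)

Quotient: a^1

a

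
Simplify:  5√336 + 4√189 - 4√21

5√336 = 20*√21; 4√189 = 12*√21; 4√21 = 4*√21
Combine: (20 + 12 - 4)·√21 = 28*√21

28*√21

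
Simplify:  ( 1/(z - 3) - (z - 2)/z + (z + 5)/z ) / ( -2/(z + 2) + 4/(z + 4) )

(8*z^3 + 27*z^2 - 62*z - 168)/(2*z^3 - 6*z^2)

Numerator: 1/(z - 3) - (z - 2)/z + (z + 5)/z = (8*z - 21)/(z^2 - 3*z)
Denominator: -2/(z + 2) + 4/(z + 4) = 2*z/(z^2 + 6*z + 8)
Divide: ((8*z - 21)/(z^2 - 3*z)) · ((z^2 + 6*z + 8)/(2*z)) = (8*z^3 + 27*z^2 - 62*z - 168)/(2*z^3 - 6*z^2)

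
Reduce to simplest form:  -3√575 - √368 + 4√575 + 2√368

3√575 = 15*√23; √368 = 4*√23; 4√575 = 20*√23; 2√368 = 8*√23
Combine: (-15 - 4 + 20 + 8)·√23 = 9*√23

9*√23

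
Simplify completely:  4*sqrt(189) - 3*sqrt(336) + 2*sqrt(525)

10*sqrt(21)

4*sqrt(189) = 12*sqrt(21); 3*sqrt(336) = 12*sqrt(21); 2*sqrt(525) = 10*sqrt(21)
Combine: (12 - 12 + 10)·sqrt(21) = 10*sqrt(21)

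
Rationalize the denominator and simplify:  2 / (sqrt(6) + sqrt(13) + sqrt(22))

Group as (sqrt(6) + sqrt(22)) + sqrt(13); multiply by (sqrt(6) + sqrt(22)) - sqrt(13), then rationalise the remaining surd.

(-8*sqrt(429) - 6*sqrt(22) + 30*sqrt(13) + 58*sqrt(6))/303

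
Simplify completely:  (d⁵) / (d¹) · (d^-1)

Quotient: d⁴
Multiply by (d^-1): add exponents.

d³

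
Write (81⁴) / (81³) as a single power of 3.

3^4

81⁴ = 3^16; 81³ = 3^12
Combine exponents: 3^4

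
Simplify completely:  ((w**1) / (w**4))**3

Inside the bracket: (w**-3)
Raise to the power 3: (w**-9)

w**(-9)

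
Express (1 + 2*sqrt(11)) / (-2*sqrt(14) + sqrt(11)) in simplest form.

(-4*sqrt(154) - 22 - 2*sqrt(14) - sqrt(11))/45

Multiply numerator and denominator by sqrt(11) + 2*sqrt(14).
Denominator becomes -45; numerator becomes sqrt(11) + 2*sqrt(14) + 22 + 4*sqrt(154).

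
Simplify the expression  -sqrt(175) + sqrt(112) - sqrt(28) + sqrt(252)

3*sqrt(7)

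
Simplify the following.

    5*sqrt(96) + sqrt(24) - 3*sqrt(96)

10*sqrt(6)

5*sqrt(96) = 20*sqrt(6); sqrt(24) = 2*sqrt(6); 3*sqrt(96) = 12*sqrt(6)
Combine: (20 + 2 - 12)·sqrt(6) = 10*sqrt(6)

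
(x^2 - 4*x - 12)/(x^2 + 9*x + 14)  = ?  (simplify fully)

(x - 6)/(x + 7)

Factor: x^2 - 4*x - 12 = (x - 6)*(x + 2);  x^2 + 9*x + 14 = (x + 7)*(x + 2)
Cancel the common factor (x + 2).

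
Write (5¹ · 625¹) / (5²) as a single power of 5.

5^3

5¹ = 5^1; 625¹ = 5^4; 5² = 5^2
Combine exponents: 5^3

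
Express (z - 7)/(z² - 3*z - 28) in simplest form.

1/(z + 4)

Factor: z² - 3*z - 28 = (z + 4)·(z - 7)
Cancel the common factor (z - 7).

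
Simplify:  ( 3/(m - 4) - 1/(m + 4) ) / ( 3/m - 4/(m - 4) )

(-2*m² - 16*m)/(m² + 16*m + 48)

Numerator: 3/(m - 4) - 1/(m + 4) = (2*m + 16)/(m² - 16)
Denominator: 3/m - 4/(m - 4) = (-m - 12)/(m² - 4*m)
Divide: ((2*m + 16)/(m² - 16)) · ((m² - 4*m)/(-m - 12)) = (-2*m² - 16*m)/(m² + 16*m + 48)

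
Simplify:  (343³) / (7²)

7^7

343³ = 7^9; 7² = 7^2
Combine exponents: 7^7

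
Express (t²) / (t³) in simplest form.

Quotient: (t^-1)

1/t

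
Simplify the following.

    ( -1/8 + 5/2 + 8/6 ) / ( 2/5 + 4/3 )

445/208

Numerator: -1/8 + 5/2 + 8/6 = 89/24
Denominator: 2/5 + 4/3 = 26/15
Divide: (89/24) · (15/26) = 445/208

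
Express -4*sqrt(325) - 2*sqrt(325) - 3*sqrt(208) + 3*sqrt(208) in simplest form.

4*sqrt(325) = 20*sqrt(13); 2*sqrt(325) = 10*sqrt(13); 3*sqrt(208) = 12*sqrt(13); 3*sqrt(208) = 12*sqrt(13)
Combine: (-20 - 10 - 12 + 12)·sqrt(13) = -30*sqrt(13)

-30*sqrt(13)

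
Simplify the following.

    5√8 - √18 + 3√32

19*√2

5√8 = 10*√2; √18 = 3*√2; 3√32 = 12*√2
Combine: (10 - 3 + 12)·√2 = 19*√2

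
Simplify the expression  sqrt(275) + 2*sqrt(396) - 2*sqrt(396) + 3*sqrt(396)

23*sqrt(11)

sqrt(275) = 5*sqrt(11); 2*sqrt(396) = 12*sqrt(11); 2*sqrt(396) = 12*sqrt(11); 3*sqrt(396) = 18*sqrt(11)
Combine: (5 + 12 - 12 + 18)·sqrt(11) = 23*sqrt(11)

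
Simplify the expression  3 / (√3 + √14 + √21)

(-63*√2 - 6*√21 + 15*√14 + 48*√3)/76

Group as (√3 + √21) + √14; multiply by (√3 + √21) - √14, then rationalise the remaining surd.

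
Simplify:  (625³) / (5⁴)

5^8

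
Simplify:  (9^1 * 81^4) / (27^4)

3^6

9^1 = 3^2; 81^4 = 3^16; 27^4 = 3^12
Combine exponents: 3^6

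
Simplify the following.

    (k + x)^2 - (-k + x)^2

4*k*x

Write as f(x,k) - f(x,-k) and expand.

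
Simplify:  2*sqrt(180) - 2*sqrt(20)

2*sqrt(180) = 12*sqrt(5); 2*sqrt(20) = 4*sqrt(5)
Combine: (12 - 4)·sqrt(5) = 8*sqrt(5)

8*sqrt(5)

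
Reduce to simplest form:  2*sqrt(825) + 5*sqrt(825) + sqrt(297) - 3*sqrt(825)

2*sqrt(825) = 10*sqrt(33); 5*sqrt(825) = 25*sqrt(33); sqrt(297) = 3*sqrt(33); 3*sqrt(825) = 15*sqrt(33)
Combine: (10 + 25 + 3 - 15)·sqrt(33) = 23*sqrt(33)

23*sqrt(33)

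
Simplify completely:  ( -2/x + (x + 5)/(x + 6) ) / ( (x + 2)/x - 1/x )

Numerator: -2/x + (x + 5)/(x + 6) = (x^2 + 3*x - 12)/(x^2 + 6*x)
Denominator: (x + 2)/x - 1/x = (x + 1)/x
Divide: ((x^2 + 3*x - 12)/(x^2 + 6*x)) · (x/(x + 1)) = (x^2 + 3*x - 12)/(x^2 + 7*x + 6)

(x^2 + 3*x - 12)/(x^2 + 7*x + 6)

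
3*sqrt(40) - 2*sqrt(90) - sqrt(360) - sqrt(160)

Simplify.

-10*sqrt(10)

3*sqrt(40) = 6*sqrt(10); 2*sqrt(90) = 6*sqrt(10); sqrt(360) = 6*sqrt(10); sqrt(160) = 4*sqrt(10)
Combine: (6 - 6 - 6 - 4)·sqrt(10) = -10*sqrt(10)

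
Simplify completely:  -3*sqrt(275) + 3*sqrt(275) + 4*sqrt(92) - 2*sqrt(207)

2*sqrt(23)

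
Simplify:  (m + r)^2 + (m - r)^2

2*m^2 + 2*r^2

Write as f(m,r) + f(m,-r) and expand.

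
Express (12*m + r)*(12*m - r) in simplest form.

144*m**2 - r**2

Difference of squares with P = 12*m, Q = r.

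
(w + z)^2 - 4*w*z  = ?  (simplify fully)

Expand the square and combine the 4*w*z term.

(w - z)^2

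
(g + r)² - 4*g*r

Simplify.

After expansion: g² - 2*g*r + r² — a perfect-square trinomial.

(g - r)²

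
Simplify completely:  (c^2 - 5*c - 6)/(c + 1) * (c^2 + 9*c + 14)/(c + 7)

Factor: c^2 - 5*c - 6 = (c + 1)*(c - 6);  c^2 + 9*c + 14 = (c + 7)*(c + 2)
Cancel the common factors (c + 1), (c + 7).

c^2 - 4*c - 12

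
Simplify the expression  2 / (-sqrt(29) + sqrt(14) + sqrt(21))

Group as (sqrt(14) + sqrt(21)) - sqrt(29); multiply by (sqrt(14) + sqrt(21)) + sqrt(29), then rationalise the remaining surd.

(-3*sqrt(29) + 11*sqrt(21) + 18*sqrt(14) + 7*sqrt(174))/285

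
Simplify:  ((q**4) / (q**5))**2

Inside the bracket: (q**-1)
Raise to the power 2: (q**-2)

q**(-2)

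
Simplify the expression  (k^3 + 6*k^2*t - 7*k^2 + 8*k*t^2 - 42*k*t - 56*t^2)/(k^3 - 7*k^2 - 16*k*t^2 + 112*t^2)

(-k - 2*t)/(-k + 4*t)

Factor: k^3 + 6*k^2*t - 7*k^2 + 8*k*t^2 - 42*k*t - 56*t^2 = (k + 2*t)*(k - 7)*(k + 4*t);  k^3 - 7*k^2 - 16*k*t^2 + 112*t^2 = (k - 4*t)*(k + 4*t)*(k - 7)
Cancel the common factors (k - 7), (k + 4*t).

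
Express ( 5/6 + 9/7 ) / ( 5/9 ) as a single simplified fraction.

Numerator: 5/6 + 9/7 = 89/42
Denominator: 5/9 = 5/9
Divide: (89/42) · (9/5) = 267/70

267/70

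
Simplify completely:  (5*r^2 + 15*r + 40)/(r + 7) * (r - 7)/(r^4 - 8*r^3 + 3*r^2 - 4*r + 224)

5/(r^2 + 3*r - 28)

Factor: 5*r^2 + 15*r + 40 = 5*(r^2 + 3*r + 8);  r^4 - 8*r^3 + 3*r^2 - 4*r + 224 = (r - 4)*(r - 7)*(r^2 + 3*r + 8)
Cancel the common factors (r^2 + 3*r + 8), (r - 7).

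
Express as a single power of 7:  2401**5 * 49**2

7**24

2401**5 = 7**20; 49**2 = 7**4
Combine exponents: 7**24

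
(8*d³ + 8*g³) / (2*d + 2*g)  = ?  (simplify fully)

4*d² - 4*d*g + 4*g²

Factor as (a+b)(a^2-ab+b^2) with a=(2*d), b=(2*g).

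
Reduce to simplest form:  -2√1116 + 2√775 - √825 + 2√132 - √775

-7*√31 - √33

2√1116 = 12*√31; 2√775 = 10*√31; √825 = 5*√33; 2√132 = 4*√33; √775 = 5*√31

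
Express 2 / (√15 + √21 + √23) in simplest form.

(-12*√805 + 26*√23 + 34*√21 + 58*√15)/1091

Group as (√15 + √21) + √23; multiply by (√15 + √21) - √23, then rationalise the remaining surd.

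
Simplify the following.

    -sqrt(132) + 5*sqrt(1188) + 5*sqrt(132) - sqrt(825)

33*sqrt(33)

sqrt(132) = 2*sqrt(33); 5*sqrt(1188) = 30*sqrt(33); 5*sqrt(132) = 10*sqrt(33); sqrt(825) = 5*sqrt(33)
Combine: (-2 + 30 + 10 - 5)·sqrt(33) = 33*sqrt(33)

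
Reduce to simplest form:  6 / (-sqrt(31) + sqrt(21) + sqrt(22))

Group as (sqrt(21) + sqrt(22)) - sqrt(31); multiply by (sqrt(21) + sqrt(22)) + sqrt(31), then rationalise the remaining surd.

(-6*sqrt(31) + 15*sqrt(22) + 16*sqrt(21) + sqrt(14322))/142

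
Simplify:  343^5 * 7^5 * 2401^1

343^5 = 7^15; 7^5 = 7^5; 2401^1 = 7^4
Combine exponents: 7^24

7^24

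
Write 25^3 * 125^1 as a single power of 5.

5^9

25^3 = 5^6; 125^1 = 5^3
Combine exponents: 5^9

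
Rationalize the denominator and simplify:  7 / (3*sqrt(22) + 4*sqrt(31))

Multiply numerator and denominator by -3*sqrt(22) + 4*sqrt(31).
Denominator becomes 298; numerator becomes -21*sqrt(22) + 28*sqrt(31).

(-21*sqrt(22) + 28*sqrt(31))/298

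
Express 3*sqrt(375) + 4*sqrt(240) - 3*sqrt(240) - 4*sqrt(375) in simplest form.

-sqrt(15)

3*sqrt(375) = 15*sqrt(15); 4*sqrt(240) = 16*sqrt(15); 3*sqrt(240) = 12*sqrt(15); 4*sqrt(375) = 20*sqrt(15)
Combine: (15 + 16 - 12 - 20)·sqrt(15) = -sqrt(15)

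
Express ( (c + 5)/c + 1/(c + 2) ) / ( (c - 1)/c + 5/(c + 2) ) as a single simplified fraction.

Numerator: (c + 5)/c + 1/(c + 2) = (c² + 8*c + 10)/(c² + 2*c)
Denominator: (c - 1)/c + 5/(c + 2) = (c² + 6*c - 2)/(c² + 2*c)
Divide: ((c² + 8*c + 10)/(c² + 2*c)) · ((c² + 2*c)/(c² + 6*c - 2)) = (c² + 8*c + 10)/(c² + 6*c - 2)

(c² + 8*c + 10)/(c² + 6*c - 2)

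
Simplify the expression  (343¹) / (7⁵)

7^(-2)

343¹ = 7^3; 7⁵ = 7^5
Combine exponents: 7^(-2)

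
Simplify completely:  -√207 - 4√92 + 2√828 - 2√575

√207 = 3*√23; 4√92 = 8*√23; 2√828 = 12*√23; 2√575 = 10*√23
Combine: (-3 - 8 + 12 - 10)·√23 = -9*√23

-9*√23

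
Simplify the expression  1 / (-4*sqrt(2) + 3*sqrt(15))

Multiply numerator and denominator by 4*sqrt(2) + 3*sqrt(15).
Denominator becomes 103; numerator becomes 4*sqrt(2) + 3*sqrt(15).

(4*sqrt(2) + 3*sqrt(15))/103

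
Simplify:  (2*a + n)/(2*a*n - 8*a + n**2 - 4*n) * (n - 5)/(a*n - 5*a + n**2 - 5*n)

1/(a*n - 4*a + n**2 - 4*n)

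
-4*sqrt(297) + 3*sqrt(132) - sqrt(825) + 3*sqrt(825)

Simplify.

4*sqrt(33)

4*sqrt(297) = 12*sqrt(33); 3*sqrt(132) = 6*sqrt(33); sqrt(825) = 5*sqrt(33); 3*sqrt(825) = 15*sqrt(33)
Combine: (-12 + 6 - 5 + 15)·sqrt(33) = 4*sqrt(33)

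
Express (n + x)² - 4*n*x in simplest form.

(n - x)²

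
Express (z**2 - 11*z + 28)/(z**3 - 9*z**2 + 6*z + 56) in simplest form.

1/(z + 2)

Factor: z**2 - 11*z + 28 = (z - 4)*(z - 7);  z**3 - 9*z**2 + 6*z + 56 = (z - 4)*(z + 2)*(z - 7)
Cancel the common factors (z - 7), (z - 4).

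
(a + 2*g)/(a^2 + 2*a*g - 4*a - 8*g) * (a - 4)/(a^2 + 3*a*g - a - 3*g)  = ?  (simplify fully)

Factor: a^2 + 2*a*g - 4*a - 8*g = (a + 2*g)*(a - 4);  a^2 + 3*a*g - a - 3*g = (a + 3*g)*(a - 1)
Cancel the common factors (a - 4), (a + 2*g).

1/(a^2 + 3*a*g - a - 3*g)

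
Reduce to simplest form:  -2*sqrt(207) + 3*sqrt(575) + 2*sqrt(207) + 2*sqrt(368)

2*sqrt(207) = 6*sqrt(23); 3*sqrt(575) = 15*sqrt(23); 2*sqrt(207) = 6*sqrt(23); 2*sqrt(368) = 8*sqrt(23)
Combine: (-6 + 15 + 6 + 8)·sqrt(23) = 23*sqrt(23)

23*sqrt(23)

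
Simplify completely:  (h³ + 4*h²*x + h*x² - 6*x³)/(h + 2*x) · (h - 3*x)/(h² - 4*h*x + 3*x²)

h + 3*x

Factor: h³ + 4*h²*x + h*x² - 6*x³ = (h - x)·(h + 2*x)·(h + 3*x);  h² - 4*h*x + 3*x² = (h - 3*x)·(h - x)
Cancel the common factors (h - x), (h - 3*x), (h + 2*x).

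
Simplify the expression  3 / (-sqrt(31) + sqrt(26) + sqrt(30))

Group as (sqrt(26) + sqrt(30)) - sqrt(31); multiply by (sqrt(26) + sqrt(30)) + sqrt(31), then rationalise the remaining surd.

(-75*sqrt(31) + 81*sqrt(30) + 105*sqrt(26) + 12*sqrt(6045))/2495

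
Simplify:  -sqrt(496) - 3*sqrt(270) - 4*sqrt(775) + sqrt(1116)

-18*sqrt(31) - 9*sqrt(30)

sqrt(496) = 4*sqrt(31); 3*sqrt(270) = 9*sqrt(30); 4*sqrt(775) = 20*sqrt(31); sqrt(1116) = 6*sqrt(31)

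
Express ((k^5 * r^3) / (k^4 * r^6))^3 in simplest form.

k^3/r^9

Inside the bracket: k^1 * (r^-3)
Raise to the power 3: k^3 * (r^-9)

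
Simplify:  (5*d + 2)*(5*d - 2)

Product of conjugates: (P+Q)(P-Q) = P**2 - Q**2.

25*d**2 - 4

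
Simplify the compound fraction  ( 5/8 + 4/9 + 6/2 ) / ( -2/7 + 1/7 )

Numerator: 5/8 + 4/9 + 6/2 = 293/72
Denominator: -2/7 + 1/7 = -1/7
Divide: (293/72) · (-7) = -2051/72

-2051/72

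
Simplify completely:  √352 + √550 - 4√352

-7*√22

√352 = 4*√22; √550 = 5*√22; 4√352 = 16*√22
Combine: (4 + 5 - 16)·√22 = -7*√22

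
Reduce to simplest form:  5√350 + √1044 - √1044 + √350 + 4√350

50*√14

5√350 = 25*√14; √1044 = 6*√29; √1044 = 6*√29; √350 = 5*√14; 4√350 = 20*√14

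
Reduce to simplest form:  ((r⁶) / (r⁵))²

r²

Inside the bracket: r¹
Raise to the power 2: r²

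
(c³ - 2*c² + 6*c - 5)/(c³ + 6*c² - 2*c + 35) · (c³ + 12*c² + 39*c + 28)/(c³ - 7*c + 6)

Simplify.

Factor: c³ - 2*c² + 6*c - 5 = (c² - c + 5)·(c - 1);  c³ + 6*c² - 2*c + 35 = (c + 7)·(c² - c + 5);  c³ + 12*c² + 39*c + 28 = (c + 4)·(c + 1)·(c + 7);  c³ - 7*c + 6 = (c - 2)·(c + 3)·(c - 1)
Cancel the common factors (c² - c + 5), (c - 1), (c + 7).

(c² + 5*c + 4)/(c² + c - 6)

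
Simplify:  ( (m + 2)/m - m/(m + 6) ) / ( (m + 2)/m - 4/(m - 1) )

(8*m² + 4*m - 12)/(m³ + 3*m² - 20*m - 12)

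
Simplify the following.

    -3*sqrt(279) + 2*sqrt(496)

-sqrt(31)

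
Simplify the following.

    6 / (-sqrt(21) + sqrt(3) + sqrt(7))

(-66*sqrt(21) - 102*sqrt(7) - 150*sqrt(3) - 252)/37

Group as (sqrt(3) + sqrt(7)) - sqrt(21); multiply by (sqrt(3) + sqrt(7)) + sqrt(21), then rationalise the remaining surd.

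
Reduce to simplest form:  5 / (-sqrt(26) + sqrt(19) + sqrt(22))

Group as (sqrt(19) + sqrt(22)) - sqrt(26); multiply by (sqrt(19) + sqrt(22)) + sqrt(26), then rationalise the remaining surd.

(-75*sqrt(26) + 115*sqrt(22) + 145*sqrt(19) + 20*sqrt(2717))/1447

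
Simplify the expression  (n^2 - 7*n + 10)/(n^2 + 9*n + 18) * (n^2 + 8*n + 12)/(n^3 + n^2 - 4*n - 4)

(n - 5)/(n^2 + 4*n + 3)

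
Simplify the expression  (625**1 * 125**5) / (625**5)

5**(-1)

625**1 = 5**4; 125**5 = 5**15; 625**5 = 5**20
Combine exponents: 5**(-1)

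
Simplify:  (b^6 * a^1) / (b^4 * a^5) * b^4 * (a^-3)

b^6/a^7

Quotient: b^2 * (a^-4)
Multiply by b^4 * (a^-3): add exponents.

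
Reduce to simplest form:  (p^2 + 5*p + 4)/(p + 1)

p + 4

Factor: p^2 + 5*p + 4 = (p + 1)*(p + 4)
Cancel the common factor (p + 1).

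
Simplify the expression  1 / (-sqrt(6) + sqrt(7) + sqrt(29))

Group as (sqrt(7) + sqrt(29)) - sqrt(6); multiply by (sqrt(7) + sqrt(29)) + sqrt(6), then rationalise the remaining surd.

(-14*sqrt(7) - sqrt(1218) + 15*sqrt(6) + 8*sqrt(29))/44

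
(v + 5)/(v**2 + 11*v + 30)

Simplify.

Factor: v**2 + 11*v + 30 = (v + 6)*(v + 5)
Cancel the common factor (v + 5).

1/(v + 6)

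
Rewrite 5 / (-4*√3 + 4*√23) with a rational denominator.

Multiply numerator and denominator by 4*√3 + 4*√23.
Denominator becomes 320; numerator becomes 20*√3 + 20*√23.

(√3 + √23)/16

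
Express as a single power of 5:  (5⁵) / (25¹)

5^3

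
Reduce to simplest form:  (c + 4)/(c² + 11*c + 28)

1/(c + 7)

Factor: c² + 11*c + 28 = (c + 4)·(c + 7)
Cancel the common factor (c + 4).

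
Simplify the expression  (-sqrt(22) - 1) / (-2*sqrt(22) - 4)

Multiply numerator and denominator by -4 + 2*sqrt(22).
Denominator becomes -72; numerator becomes -40 + 2*sqrt(22).

(-sqrt(22) + 20)/36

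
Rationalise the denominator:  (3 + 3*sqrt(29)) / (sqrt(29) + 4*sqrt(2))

-29 - sqrt(29) + 4*sqrt(2) + 4*sqrt(58)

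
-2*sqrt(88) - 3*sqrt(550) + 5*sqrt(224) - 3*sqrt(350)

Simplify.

-19*sqrt(22) + 5*sqrt(14)

2*sqrt(88) = 4*sqrt(22); 3*sqrt(550) = 15*sqrt(22); 5*sqrt(224) = 20*sqrt(14); 3*sqrt(350) = 15*sqrt(14)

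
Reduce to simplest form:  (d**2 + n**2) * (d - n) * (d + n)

d**4 - n**4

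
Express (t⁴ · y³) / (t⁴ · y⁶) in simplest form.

y^(-3)

Quotient: (y^-3)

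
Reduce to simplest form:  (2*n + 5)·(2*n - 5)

Product of conjugates: (P+Q)(P-Q) = P^2 - Q^2.

4*n² - 25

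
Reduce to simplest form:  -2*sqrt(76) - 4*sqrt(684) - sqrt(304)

-32*sqrt(19)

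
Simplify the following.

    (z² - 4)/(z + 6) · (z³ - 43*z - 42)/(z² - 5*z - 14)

Factor: z² - 4 = (z + 2)·(z - 2);  z³ - 43*z - 42 = (z - 7)·(z + 6)·(z + 1);  z² - 5*z - 14 = (z - 7)·(z + 2)
Cancel the common factors (z + 2), (z + 6), (z - 7).

z² - z - 2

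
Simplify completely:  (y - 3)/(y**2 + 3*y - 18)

Factor: y**2 + 3*y - 18 = (y + 6)*(y - 3)
Cancel the common factor (y - 3).

1/(y + 6)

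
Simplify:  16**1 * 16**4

16**1 = 2**4; 16**4 = 2**16
Combine exponents: 2**20

2**20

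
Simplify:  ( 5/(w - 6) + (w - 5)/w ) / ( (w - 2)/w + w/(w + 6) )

Numerator: 5/(w - 6) + (w - 5)/w = (w² - 6*w + 30)/(w² - 6*w)
Denominator: (w - 2)/w + w/(w + 6) = (2*w² + 4*w - 12)/(w² + 6*w)
Divide: ((w² - 6*w + 30)/(w² - 6*w)) · ((w² + 6*w)/(2*w² + 4*w - 12)) = (w³ - 6*w + 180)/(2*w³ - 8*w² - 36*w + 72)

(w³ - 6*w + 180)/(2*w³ - 8*w² - 36*w + 72)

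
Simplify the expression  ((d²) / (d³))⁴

Inside the bracket: (d^-1)
Raise to the power 4: (d^-4)

d^(-4)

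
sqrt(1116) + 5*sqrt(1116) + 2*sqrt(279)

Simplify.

42*sqrt(31)

sqrt(1116) = 6*sqrt(31); 5*sqrt(1116) = 30*sqrt(31); 2*sqrt(279) = 6*sqrt(31)
Combine: (6 + 30 + 6)·sqrt(31) = 42*sqrt(31)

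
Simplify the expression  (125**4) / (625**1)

5**8

125**4 = 5**12; 625**1 = 5**4
Combine exponents: 5**8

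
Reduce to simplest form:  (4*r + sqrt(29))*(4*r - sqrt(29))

Difference of squares with P = 4*r, Q = sqrt(29).

16*r^2 - 29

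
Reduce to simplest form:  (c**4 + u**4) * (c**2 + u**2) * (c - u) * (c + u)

Telescope via difference of squares: (c+u)(c-u) = c**2 - u**2, then repeat with the next factor.

c**8 - u**8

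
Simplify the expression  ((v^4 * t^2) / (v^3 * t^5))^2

Inside the bracket: v^1 * (t^-3)
Raise to the power 2: v^2 * (t^-6)

v^2/t^6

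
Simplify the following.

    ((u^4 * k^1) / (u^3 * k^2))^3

u^3/k^3

Inside the bracket: u^1 * (k^-1)
Raise to the power 3: u^3 * (k^-3)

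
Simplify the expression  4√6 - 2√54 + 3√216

4√6 = 4*√6; 2√54 = 6*√6; 3√216 = 18*√6
Combine: (4 - 6 + 18)·√6 = 16*√6

16*√6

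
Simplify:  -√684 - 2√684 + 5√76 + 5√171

7*√19

√684 = 6*√19; 2√684 = 12*√19; 5√76 = 10*√19; 5√171 = 15*√19
Combine: (-6 - 12 + 10 + 15)·√19 = 7*√19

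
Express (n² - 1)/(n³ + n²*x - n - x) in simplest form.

1/(n + x)

Factor: n² - 1 = (n + 1)·(n - 1);  n³ + n²*x - n - x = (n - 1)·(n + x)·(n + 1)
Cancel the common factors (n + 1), (n - 1).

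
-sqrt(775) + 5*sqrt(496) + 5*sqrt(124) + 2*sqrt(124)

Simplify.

29*sqrt(31)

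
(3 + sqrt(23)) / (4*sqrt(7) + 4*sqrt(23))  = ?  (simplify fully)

Multiply numerator and denominator by -4*sqrt(7) + 4*sqrt(23).
Denominator becomes 256; numerator becomes -4*sqrt(161) - 12*sqrt(7) + 12*sqrt(23) + 92.

(-sqrt(161) - 3*sqrt(7) + 3*sqrt(23) + 23)/64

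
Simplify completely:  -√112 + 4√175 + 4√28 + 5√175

49*√7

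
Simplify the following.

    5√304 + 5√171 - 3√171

5√304 = 20*√19; 5√171 = 15*√19; 3√171 = 9*√19
Combine: (20 + 15 - 9)·√19 = 26*√19

26*√19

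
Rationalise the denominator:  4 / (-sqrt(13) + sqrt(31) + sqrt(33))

Group as (sqrt(31) + sqrt(33)) - sqrt(13); multiply by (sqrt(31) + sqrt(33)) + sqrt(13), then rationalise the remaining surd.

(-204*sqrt(13) + 44*sqrt(33) + 60*sqrt(31) + 8*sqrt(13299))/1491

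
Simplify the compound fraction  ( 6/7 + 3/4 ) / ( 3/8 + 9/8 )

Numerator: 6/7 + 3/4 = 45/28
Denominator: 3/8 + 9/8 = 3/2
Divide: (45/28) · (2/3) = 15/14

15/14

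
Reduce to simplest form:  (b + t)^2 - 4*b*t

(b - t)^2

Expand the square and combine the 4*b*t term.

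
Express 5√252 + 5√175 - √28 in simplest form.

53*√7

5√252 = 30*√7; 5√175 = 25*√7; √28 = 2*√7
Combine: (30 + 25 - 2)·√7 = 53*√7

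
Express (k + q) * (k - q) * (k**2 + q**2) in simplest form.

k**4 - q**4

Telescope via difference of squares: (k+q)(k-q) = k**2 - q**2, then repeat with the next factor.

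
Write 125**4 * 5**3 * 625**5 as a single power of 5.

125**4 = 5**12; 5**3 = 5**3; 625**5 = 5**20
Combine exponents: 5**35

5**35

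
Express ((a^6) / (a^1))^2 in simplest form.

Inside the bracket: a^5
Raise to the power 2: a^10

a^10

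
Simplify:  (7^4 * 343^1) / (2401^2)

7^4 = 7^4; 343^1 = 7^3; 2401^2 = 7^8
Combine exponents: 7^(-1)

7^(-1)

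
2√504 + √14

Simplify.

13*√14

2√504 = 12*√14; √14 = √14
Combine: (12 + 1)·√14 = 13*√14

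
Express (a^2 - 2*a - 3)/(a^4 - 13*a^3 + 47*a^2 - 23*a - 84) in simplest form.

1/(a^2 - 11*a + 28)

Factor: a^2 - 2*a - 3 = (a + 1)*(a - 3);  a^4 - 13*a^3 + 47*a^2 - 23*a - 84 = (a + 1)*(a - 3)*(a - 4)*(a - 7)
Cancel the common factors (a - 3), (a + 1).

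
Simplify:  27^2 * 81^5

3^26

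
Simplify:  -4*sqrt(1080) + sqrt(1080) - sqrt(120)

4*sqrt(1080) = 24*sqrt(30); sqrt(1080) = 6*sqrt(30); sqrt(120) = 2*sqrt(30)
Combine: (-24 + 6 - 2)·sqrt(30) = -20*sqrt(30)

-20*sqrt(30)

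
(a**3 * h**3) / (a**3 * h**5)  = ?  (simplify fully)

h**(-2)

Quotient: (h**-2)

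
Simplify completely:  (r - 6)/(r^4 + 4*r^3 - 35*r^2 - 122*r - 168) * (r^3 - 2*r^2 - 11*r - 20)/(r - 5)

1/(r + 7)

Factor: r^4 + 4*r^3 - 35*r^2 - 122*r - 168 = (r^2 + 3*r + 4)*(r + 7)*(r - 6);  r^3 - 2*r^2 - 11*r - 20 = (r - 5)*(r^2 + 3*r + 4)
Cancel the common factors (r^2 + 3*r + 4), (r - 5), (r - 6).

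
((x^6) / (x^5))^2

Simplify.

x^2

Inside the bracket: x^1
Raise to the power 2: x^2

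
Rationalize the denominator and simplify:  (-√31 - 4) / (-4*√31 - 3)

(13*√31 + 112)/487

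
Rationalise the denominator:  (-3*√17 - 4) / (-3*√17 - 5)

Multiply numerator and denominator by -5 + 3*√17.
Denominator becomes -128; numerator becomes -133 + 3*√17.

(-3*√17 + 133)/128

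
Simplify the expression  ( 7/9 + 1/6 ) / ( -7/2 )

Numerator: 7/9 + 1/6 = 17/18
Denominator: -7/2 = -7/2
Divide: (17/18) · (-2/7) = -17/63

-17/63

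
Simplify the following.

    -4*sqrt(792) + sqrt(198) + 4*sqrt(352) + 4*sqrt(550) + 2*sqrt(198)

21*sqrt(22)

4*sqrt(792) = 24*sqrt(22); sqrt(198) = 3*sqrt(22); 4*sqrt(352) = 16*sqrt(22); 4*sqrt(550) = 20*sqrt(22); 2*sqrt(198) = 6*sqrt(22)
Combine: (-24 + 3 + 16 + 20 + 6)·sqrt(22) = 21*sqrt(22)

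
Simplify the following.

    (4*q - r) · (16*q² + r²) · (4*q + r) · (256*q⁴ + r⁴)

((4*q)+r)((4*q)-r) = 16*q² - r²; continue pairing.

65536*q⁸ - r⁸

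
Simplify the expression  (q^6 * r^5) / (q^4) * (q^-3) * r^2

Quotient: q^2 * r^5
Multiply by (q^-3) * r^2: add exponents.

r^7/q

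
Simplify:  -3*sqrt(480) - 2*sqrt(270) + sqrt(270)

3*sqrt(480) = 12*sqrt(30); 2*sqrt(270) = 6*sqrt(30); sqrt(270) = 3*sqrt(30)
Combine: (-12 - 6 + 3)·sqrt(30) = -15*sqrt(30)

-15*sqrt(30)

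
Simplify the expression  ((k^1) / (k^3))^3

Inside the bracket: (k^-2)
Raise to the power 3: (k^-6)

k^(-6)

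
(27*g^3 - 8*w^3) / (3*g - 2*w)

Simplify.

9*g^2 + 6*g*w + 4*w^2

Apply the difference-of-cubes factorisation and cancel (3*g - 2*w).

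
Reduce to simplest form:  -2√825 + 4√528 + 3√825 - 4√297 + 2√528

17*√33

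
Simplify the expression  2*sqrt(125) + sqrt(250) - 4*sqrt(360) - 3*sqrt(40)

-25*sqrt(10) + 10*sqrt(5)

2*sqrt(125) = 10*sqrt(5); sqrt(250) = 5*sqrt(10); 4*sqrt(360) = 24*sqrt(10); 3*sqrt(40) = 6*sqrt(10)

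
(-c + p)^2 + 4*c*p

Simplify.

Expanding gives c^2 + 2*c*p + p^2, a perfect square.

(c + p)^2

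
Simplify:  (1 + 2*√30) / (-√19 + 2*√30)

Multiply numerator and denominator by √19 + 2*√30.
Denominator becomes 101; numerator becomes √19 + 2*√30 + 2*√570 + 120.

(√19 + 2*√30 + 2*√570 + 120)/101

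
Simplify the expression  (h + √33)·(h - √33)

h² - 33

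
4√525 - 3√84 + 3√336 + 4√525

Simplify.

46*√21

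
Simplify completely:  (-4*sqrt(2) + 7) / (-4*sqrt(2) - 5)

(-48*sqrt(2) + 67)/7

Multiply numerator and denominator by -5 + 4*sqrt(2).
Denominator becomes -7; numerator becomes -67 + 48*sqrt(2).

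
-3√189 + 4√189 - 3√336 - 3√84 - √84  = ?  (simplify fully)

-17*√21

3√189 = 9*√21; 4√189 = 12*√21; 3√336 = 12*√21; 3√84 = 6*√21; √84 = 2*√21
Combine: (-9 + 12 - 12 - 6 - 2)·√21 = -17*√21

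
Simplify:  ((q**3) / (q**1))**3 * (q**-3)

q**3

Inside the bracket: q**2
Raise to the power 3: q**6
Multiply by (q**-3): add exponents.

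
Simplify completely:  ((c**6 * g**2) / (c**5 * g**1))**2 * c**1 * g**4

Inside the bracket: c**1 * g**1
Raise to the power 2: c**2 * g**2
Multiply by c**1 * g**4: add exponents.

c**3*g**6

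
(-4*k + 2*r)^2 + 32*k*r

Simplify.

4*(2*k + r)^2

After expansion: 16*k^2 + 16*k*r + 4*r^2 — a perfect-square trinomial.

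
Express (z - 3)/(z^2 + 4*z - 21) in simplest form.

1/(z + 7)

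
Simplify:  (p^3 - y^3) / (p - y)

Factor as (a-b)(a^2+ab+b^2) with a=p, b=y.

p^2 + p*y + y^2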